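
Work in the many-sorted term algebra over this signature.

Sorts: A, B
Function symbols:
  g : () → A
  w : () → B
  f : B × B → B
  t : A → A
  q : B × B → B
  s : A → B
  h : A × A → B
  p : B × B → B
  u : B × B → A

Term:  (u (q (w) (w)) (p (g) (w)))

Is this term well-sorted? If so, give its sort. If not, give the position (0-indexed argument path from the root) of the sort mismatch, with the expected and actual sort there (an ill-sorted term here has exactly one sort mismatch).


    (w) : B
    (w) : B
  (q (w) (w)) : B
    (g) : A
    (w) : B
  (p (g) (w)) : ✗ arg 0 at [1, 0] has sort A, expected B

ill-sorted at position [1, 0]: expected B, got A


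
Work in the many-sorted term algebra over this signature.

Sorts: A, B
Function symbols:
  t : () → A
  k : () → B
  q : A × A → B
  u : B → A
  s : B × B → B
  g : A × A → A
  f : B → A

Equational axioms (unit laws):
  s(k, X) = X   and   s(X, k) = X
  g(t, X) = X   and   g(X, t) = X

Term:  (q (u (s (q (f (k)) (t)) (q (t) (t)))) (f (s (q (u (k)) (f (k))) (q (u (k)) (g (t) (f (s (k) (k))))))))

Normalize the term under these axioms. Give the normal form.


normal form = (q (u (s (q (f (k)) (t)) (q (t) (t)))) (f (s (q (u (k)) (f (k))) (q (u (k)) (f (k))))))

1. (q (u (s (q (f (k)) (t)) (q (t) (t)))) (f (s (q (u (k)) (f (k))) (q (u (k)) (g (t) (f (s (k) (k))))))))  →  (q (u (s (q (f (k)) (t)) (q (t) (t)))) (f (s (q (u (k)) (f (k))) (q (u (k)) (f (s (k) (k)))))))
2. (q (u (s (q (f (k)) (t)) (q (t) (t)))) (f (s (q (u (k)) (f (k))) (q (u (k)) (f (s (k) (k)))))))  →  (q (u (s (q (f (k)) (t)) (q (t) (t)))) (f (s (q (u (k)) (f (k))) (q (u (k)) (f (k))))))


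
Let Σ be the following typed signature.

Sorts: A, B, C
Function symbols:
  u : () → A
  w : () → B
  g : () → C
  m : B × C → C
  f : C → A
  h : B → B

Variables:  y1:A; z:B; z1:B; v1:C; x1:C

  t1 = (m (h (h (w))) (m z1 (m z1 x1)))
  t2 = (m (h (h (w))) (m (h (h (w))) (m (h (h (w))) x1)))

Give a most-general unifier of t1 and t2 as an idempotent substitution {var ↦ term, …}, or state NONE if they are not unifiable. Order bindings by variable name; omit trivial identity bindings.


{z1 ↦ (h (h (w)))}


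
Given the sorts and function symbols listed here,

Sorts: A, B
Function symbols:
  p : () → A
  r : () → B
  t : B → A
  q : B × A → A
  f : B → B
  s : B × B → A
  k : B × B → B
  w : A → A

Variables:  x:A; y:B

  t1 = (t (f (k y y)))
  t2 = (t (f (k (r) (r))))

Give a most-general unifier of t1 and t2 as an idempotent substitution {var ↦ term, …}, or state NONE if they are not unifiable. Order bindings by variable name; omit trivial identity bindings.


{y ↦ (r)}


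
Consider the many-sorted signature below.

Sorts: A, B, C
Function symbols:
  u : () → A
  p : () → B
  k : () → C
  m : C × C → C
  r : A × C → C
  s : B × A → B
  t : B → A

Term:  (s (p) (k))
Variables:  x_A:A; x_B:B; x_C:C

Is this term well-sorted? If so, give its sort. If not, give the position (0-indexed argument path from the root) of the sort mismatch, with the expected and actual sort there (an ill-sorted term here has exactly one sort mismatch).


  (p) : B
  (k) : C
(s (p) (k)) : ✗ arg 1 at [1] has sort C, expected A

ill-sorted at position [1]: expected A, got C


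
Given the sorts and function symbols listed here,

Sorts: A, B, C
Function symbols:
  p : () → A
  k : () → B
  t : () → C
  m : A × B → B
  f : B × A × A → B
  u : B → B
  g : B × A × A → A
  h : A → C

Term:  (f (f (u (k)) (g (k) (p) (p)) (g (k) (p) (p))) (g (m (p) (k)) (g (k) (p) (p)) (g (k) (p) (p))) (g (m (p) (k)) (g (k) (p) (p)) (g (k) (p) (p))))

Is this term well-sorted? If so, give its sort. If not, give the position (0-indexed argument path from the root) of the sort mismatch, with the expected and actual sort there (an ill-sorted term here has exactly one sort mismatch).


well-sorted; sort = B

      (k) : B
    (u (k)) : B
      (k) : B
      (p) : A
      (p) : A
    (g (k) (p) (p)) : A
      (k) : B
      (p) : A
      (p) : A
    (g (k) (p) (p)) : A
  (f (u (k)) (g (k) (p) (p)) (g (k) (p) (p))) : B
      (p) : A
      (k) : B
    (m (p) (k)) : B
      (k) : B
      (p) : A
      (p) : A
    (g (k) (p) (p)) : A
      (k) : B
      (p) : A
      (p) : A
    (g (k) (p) (p)) : A
  (g (m (p) (k)) (g (k) (p) (p)) (g (k) (p) (p))) : A
      (p) : A
      (k) : B
    (m (p) (k)) : B
      (k) : B
      (p) : A
      (p) : A
    (g (k) (p) (p)) : A
      (k) : B
      (p) : A
      (p) : A
    (g (k) (p) (p)) : A
  (g (m (p) (k)) (g (k) (p) (p)) (g (k) (p) (p))) : A
(f (f (u (k)) (g (k) (p) (p)) (g (k) (p) (p))) (g (m (p) (k)) (g (k) (p) (p)) (g (k) (p) (p))) (g (m (p) (k)) (g (k) (p) (p)) (g (k) (p) (p)))) : B


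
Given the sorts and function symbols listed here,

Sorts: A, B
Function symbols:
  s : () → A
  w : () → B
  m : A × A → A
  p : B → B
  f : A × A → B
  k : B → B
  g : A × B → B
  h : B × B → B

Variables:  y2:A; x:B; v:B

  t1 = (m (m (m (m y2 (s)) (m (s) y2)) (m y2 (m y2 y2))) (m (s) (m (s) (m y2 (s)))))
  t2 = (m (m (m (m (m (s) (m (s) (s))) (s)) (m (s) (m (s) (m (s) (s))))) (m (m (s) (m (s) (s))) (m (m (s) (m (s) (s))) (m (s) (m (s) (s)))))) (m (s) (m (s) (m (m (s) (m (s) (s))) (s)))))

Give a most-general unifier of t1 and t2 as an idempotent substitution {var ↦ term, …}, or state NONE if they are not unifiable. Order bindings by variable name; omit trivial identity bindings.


{y2 ↦ (m (s) (m (s) (s)))}


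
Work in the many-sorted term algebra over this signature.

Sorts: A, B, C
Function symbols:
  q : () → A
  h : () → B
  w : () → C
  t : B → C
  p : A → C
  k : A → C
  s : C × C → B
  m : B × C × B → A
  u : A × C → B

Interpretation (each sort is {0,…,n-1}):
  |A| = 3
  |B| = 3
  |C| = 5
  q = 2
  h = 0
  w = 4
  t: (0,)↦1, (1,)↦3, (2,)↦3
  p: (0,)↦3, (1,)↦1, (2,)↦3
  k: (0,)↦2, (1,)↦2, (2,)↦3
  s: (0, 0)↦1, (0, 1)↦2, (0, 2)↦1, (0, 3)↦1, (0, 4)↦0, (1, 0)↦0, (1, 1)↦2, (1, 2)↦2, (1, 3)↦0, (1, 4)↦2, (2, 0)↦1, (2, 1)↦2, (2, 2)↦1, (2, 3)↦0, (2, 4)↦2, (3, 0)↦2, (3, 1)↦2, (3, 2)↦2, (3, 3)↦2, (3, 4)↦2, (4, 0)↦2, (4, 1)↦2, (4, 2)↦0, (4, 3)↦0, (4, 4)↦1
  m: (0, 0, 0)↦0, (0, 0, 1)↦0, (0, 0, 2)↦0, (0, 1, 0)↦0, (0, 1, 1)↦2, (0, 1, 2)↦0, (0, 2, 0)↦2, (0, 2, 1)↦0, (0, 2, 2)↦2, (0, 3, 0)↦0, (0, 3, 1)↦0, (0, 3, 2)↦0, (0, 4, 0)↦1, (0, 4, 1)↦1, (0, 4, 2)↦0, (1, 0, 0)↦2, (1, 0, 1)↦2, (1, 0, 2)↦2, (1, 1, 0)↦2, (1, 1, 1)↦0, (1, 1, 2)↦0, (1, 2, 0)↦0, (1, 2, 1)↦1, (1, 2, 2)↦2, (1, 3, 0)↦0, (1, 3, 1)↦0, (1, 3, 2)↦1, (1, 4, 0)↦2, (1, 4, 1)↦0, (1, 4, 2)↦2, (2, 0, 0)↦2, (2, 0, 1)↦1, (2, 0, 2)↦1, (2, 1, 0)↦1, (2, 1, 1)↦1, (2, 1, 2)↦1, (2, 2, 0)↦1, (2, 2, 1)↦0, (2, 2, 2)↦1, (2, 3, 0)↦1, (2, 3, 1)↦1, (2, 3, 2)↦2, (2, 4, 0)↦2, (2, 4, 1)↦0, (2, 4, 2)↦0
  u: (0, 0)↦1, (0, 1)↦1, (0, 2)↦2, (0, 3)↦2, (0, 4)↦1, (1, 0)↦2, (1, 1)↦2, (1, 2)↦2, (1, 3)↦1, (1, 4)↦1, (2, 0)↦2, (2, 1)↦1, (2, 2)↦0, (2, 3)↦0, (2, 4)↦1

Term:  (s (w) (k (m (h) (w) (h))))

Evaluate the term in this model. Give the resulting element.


value = 0

  w = 4
  h = 0
  w = 4
  h = 0
  (m (h) (w) (h)) = m(0, 4, 0) = 1
  (k (m (h) (w) (h))) = k(1,) = 2
  (s (w) (k (m (h) (w) (h)))) = s(4, 2) = 0


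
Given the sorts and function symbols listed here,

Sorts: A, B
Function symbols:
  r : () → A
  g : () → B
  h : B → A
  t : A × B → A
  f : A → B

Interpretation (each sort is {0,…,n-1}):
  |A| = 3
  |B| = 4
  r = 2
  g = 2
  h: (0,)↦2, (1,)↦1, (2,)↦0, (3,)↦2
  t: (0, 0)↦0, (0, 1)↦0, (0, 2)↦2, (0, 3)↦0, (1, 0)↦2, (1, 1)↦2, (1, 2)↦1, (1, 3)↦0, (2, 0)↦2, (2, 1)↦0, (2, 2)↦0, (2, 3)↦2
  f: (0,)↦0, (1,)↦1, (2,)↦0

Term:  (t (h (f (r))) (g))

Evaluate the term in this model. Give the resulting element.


value = 0

  r = 2
  (f (r)) = f(2,) = 0
  (h (f (r))) = h(0,) = 2
  g = 2
  (t (h (f (r))) (g)) = t(2, 2) = 0


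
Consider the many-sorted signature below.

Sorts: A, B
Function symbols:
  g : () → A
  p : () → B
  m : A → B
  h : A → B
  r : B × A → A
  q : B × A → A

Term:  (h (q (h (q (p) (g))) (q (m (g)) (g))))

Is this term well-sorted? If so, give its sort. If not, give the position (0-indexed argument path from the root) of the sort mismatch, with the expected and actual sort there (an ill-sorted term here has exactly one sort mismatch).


        (p) : B
        (g) : A
      (q (p) (g)) : A
    (h (q (p) (g))) : B
        (g) : A
      (m (g)) : B
      (g) : A
    (q (m (g)) (g)) : A
  (q (h (q (p) (g))) (q (m (g)) (g))) : A
(h (q (h (q (p) (g))) (q (m (g)) (g)))) : B

well-sorted; sort = B


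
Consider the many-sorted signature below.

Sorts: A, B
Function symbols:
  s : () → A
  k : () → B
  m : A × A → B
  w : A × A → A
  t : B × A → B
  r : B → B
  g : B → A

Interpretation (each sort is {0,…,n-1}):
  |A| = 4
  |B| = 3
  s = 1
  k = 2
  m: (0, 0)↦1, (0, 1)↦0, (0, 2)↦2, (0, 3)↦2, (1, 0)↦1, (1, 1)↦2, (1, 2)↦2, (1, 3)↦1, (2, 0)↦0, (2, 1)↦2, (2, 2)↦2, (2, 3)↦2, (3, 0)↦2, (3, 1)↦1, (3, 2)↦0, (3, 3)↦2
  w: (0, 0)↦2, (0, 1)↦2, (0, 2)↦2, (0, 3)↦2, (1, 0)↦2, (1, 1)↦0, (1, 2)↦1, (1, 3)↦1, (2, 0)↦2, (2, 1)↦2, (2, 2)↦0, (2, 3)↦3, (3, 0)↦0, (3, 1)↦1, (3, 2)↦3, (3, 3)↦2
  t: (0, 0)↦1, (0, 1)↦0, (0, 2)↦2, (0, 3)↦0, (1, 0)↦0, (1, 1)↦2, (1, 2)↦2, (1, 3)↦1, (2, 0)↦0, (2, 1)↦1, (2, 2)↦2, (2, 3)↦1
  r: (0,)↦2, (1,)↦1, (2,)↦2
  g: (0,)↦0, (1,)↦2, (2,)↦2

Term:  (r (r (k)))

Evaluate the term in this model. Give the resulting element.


  k = 2
  (r (k)) = r(2,) = 2
  (r (r (k))) = r(2,) = 2

value = 2


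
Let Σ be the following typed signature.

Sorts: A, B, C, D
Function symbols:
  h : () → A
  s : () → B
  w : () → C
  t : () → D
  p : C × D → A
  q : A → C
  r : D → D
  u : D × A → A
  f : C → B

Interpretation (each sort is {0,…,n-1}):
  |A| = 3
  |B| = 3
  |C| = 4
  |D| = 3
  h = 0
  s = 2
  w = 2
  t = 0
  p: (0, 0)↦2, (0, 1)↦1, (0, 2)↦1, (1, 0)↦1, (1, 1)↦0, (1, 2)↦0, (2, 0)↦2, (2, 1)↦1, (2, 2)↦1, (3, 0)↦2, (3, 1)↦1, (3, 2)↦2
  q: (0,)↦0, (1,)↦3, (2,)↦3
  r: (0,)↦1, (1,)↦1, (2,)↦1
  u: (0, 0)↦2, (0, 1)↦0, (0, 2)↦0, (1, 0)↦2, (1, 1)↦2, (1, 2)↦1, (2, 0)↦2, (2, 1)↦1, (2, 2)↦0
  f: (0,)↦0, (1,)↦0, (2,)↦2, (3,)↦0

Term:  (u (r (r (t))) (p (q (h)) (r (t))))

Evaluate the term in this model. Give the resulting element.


value = 2

  t = 0
  (r (t)) = r(0,) = 1
  (r (r (t))) = r(1,) = 1
  h = 0
  (q (h)) = q(0,) = 0
  t = 0
  (r (t)) = r(0,) = 1
  (p (q (h)) (r (t))) = p(0, 1) = 1
  (u (r (r (t))) (p (q (h)) (r (t)))) = u(1, 1) = 2


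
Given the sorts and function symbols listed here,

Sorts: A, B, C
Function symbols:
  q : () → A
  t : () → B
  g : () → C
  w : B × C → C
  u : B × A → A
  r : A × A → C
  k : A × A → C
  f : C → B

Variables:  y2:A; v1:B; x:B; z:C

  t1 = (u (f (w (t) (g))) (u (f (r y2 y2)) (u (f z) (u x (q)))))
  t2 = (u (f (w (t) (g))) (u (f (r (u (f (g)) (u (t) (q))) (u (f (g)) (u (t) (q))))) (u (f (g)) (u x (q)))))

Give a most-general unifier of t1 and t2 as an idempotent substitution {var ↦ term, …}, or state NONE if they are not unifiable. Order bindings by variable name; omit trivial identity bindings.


{y2 ↦ (u (f (g)) (u (t) (q))), z ↦ (g)}


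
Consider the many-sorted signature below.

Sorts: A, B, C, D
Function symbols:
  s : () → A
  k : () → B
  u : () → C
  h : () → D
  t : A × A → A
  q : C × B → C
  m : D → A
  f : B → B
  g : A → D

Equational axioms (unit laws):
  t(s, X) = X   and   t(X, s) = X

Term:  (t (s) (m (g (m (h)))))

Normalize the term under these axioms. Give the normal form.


normal form = (m (g (m (h))))

1. (t (s) (m (g (m (h)))))  →  (m (g (m (h))))


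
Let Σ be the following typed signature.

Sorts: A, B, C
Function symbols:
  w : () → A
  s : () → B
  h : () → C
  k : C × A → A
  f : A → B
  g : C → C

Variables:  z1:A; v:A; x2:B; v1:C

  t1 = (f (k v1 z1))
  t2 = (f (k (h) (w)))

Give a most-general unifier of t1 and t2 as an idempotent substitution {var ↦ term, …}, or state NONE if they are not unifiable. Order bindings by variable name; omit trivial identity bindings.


{v1 ↦ (h), z1 ↦ (w)}


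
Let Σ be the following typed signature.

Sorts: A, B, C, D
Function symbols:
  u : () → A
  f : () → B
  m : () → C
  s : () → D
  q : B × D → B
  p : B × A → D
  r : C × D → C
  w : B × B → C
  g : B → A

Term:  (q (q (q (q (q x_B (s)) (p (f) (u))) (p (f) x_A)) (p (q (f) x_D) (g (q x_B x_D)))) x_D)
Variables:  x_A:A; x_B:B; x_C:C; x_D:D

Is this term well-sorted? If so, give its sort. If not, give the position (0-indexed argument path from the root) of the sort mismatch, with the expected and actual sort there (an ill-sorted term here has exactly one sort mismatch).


          x_B : B
          (s) : D
        (q x_B (s)) : B
          (f) : B
          (u) : A
        (p (f) (u)) : D
      (q (q x_B (s)) (p (f) (u))) : B
        (f) : B
        x_A : A
      (p (f) x_A) : D
    (q (q (q x_B (s)) (p (f) (u))) (p (f) x_A)) : B
        (f) : B
        x_D : D
      (q (f) x_D) : B
          x_B : B
          x_D : D
        (q x_B x_D) : B
      (g (q x_B x_D)) : A
    (p (q (f) x_D) (g (q x_B x_D))) : D
  (q (q (q (q x_B (s)) (p (f) (u))) (p (f) x_A)) (p (q (f) x_D) (g (q x_B x_D)))) : B
  x_D : D
(q (q (q (q (q x_B (s)) (p (f) (u))) (p (f) x_A)) (p (q (f) x_D) (g (q x_B x_D)))) x_D) : B

well-sorted; sort = B


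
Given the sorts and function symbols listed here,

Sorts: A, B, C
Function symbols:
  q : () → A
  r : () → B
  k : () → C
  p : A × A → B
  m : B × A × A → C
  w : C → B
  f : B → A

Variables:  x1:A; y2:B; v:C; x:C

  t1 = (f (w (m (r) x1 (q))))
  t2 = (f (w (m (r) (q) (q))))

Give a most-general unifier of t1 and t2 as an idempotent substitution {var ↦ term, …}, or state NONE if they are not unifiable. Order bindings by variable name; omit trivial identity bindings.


{x1 ↦ (q)}


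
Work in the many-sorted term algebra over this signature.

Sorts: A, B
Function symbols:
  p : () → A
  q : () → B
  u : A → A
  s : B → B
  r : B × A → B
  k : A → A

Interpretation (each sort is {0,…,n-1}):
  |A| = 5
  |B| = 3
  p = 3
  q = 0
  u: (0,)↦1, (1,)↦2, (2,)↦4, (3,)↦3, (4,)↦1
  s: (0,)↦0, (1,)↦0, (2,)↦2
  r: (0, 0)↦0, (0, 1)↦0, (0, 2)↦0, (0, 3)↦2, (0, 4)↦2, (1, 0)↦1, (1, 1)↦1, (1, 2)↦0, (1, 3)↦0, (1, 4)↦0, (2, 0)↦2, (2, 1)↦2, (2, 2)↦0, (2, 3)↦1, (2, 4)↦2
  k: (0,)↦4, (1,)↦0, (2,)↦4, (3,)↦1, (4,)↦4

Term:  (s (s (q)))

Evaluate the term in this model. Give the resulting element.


  q = 0
  (s (q)) = s(0,) = 0
  (s (s (q))) = s(0,) = 0

value = 0


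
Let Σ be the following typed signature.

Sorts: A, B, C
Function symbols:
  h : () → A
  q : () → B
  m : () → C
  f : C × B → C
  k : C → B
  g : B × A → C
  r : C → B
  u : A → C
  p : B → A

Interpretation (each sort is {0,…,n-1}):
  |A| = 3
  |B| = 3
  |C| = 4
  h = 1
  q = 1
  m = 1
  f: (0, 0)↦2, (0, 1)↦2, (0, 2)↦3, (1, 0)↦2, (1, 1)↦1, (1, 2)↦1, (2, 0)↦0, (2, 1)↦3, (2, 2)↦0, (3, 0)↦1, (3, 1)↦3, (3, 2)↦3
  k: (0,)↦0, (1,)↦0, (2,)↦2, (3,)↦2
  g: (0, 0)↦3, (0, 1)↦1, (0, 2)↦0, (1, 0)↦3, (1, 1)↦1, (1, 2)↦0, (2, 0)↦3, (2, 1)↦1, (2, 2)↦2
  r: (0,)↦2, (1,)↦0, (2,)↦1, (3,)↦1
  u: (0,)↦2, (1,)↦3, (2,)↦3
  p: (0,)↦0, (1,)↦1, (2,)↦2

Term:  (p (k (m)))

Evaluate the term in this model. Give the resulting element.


value = 0

  m = 1
  (k (m)) = k(1,) = 0
  (p (k (m))) = p(0,) = 0


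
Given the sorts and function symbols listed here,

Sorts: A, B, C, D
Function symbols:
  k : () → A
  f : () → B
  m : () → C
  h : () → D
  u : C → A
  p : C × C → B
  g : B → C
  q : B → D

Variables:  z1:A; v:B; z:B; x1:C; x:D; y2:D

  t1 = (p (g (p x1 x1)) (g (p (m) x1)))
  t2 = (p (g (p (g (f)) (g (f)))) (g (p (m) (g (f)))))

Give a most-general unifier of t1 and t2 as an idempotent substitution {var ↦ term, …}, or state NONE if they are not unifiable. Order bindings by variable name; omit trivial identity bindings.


{x1 ↦ (g (f))}


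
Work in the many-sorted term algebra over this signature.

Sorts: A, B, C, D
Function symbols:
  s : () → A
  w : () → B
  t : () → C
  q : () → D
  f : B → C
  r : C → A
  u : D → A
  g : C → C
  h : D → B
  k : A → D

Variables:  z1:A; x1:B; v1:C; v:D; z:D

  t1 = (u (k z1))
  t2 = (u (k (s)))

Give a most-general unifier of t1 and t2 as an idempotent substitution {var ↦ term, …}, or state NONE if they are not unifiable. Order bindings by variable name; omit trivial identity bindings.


{z1 ↦ (s)}


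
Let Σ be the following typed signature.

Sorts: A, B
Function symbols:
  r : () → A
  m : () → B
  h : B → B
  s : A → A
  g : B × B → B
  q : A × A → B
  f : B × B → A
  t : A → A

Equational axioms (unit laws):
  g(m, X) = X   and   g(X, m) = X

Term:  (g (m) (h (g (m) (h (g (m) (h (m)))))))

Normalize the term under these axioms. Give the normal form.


normal form = (h (h (h (m))))

1. (g (m) (h (g (m) (h (g (m) (h (m)))))))  →  (h (g (m) (h (g (m) (h (m))))))
2. (h (g (m) (h (g (m) (h (m))))))  →  (h (h (g (m) (h (m)))))
3. (h (h (g (m) (h (m)))))  →  (h (h (h (m))))


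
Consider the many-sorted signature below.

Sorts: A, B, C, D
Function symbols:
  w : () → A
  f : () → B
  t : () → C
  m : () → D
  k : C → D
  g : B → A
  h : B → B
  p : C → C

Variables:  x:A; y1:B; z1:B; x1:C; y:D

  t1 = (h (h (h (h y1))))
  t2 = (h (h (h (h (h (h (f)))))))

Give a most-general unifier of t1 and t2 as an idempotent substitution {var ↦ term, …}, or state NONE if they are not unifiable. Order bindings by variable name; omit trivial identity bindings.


{y1 ↦ (h (h (f)))}


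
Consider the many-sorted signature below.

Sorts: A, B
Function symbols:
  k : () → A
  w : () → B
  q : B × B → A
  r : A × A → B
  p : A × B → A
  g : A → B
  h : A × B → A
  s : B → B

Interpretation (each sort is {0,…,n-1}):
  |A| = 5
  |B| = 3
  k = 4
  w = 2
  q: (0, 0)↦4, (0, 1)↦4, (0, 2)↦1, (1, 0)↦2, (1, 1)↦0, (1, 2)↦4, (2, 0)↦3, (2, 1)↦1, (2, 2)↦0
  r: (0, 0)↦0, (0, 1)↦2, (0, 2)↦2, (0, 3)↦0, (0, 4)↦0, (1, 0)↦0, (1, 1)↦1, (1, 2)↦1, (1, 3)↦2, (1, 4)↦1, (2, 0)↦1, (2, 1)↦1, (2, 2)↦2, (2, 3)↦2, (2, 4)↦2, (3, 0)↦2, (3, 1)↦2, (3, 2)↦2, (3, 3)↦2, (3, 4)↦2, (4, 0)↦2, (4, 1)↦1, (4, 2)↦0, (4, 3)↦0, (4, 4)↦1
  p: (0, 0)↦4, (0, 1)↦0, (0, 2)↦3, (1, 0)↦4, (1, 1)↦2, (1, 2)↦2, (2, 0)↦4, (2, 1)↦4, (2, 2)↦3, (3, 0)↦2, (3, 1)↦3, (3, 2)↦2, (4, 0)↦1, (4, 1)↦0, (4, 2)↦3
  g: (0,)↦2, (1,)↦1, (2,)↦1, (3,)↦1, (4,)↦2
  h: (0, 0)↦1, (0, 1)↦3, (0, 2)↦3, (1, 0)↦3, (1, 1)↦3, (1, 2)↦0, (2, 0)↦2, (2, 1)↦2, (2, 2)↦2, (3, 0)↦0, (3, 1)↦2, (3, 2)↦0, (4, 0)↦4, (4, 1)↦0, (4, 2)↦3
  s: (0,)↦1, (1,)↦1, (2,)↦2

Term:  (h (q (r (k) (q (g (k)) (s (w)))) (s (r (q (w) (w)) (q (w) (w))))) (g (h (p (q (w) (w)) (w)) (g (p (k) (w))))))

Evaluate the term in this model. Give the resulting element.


value = 3

  k = 4
  k = 4
  (g (k)) = g(4,) = 2
  w = 2
  (s (w)) = s(2,) = 2
  (q (g (k)) (s (w))) = q(2, 2) = 0
  (r (k) (q (g (k)) (s (w)))) = r(4, 0) = 2
  w = 2
  w = 2
  (q (w) (w)) = q(2, 2) = 0
  w = 2
  w = 2
  (q (w) (w)) = q(2, 2) = 0
  (r (q (w) (w)) (q (w) (w))) = r(0, 0) = 0
  (s (r (q (w) (w)) (q (w) (w)))) = s(0,) = 1
  (q (r (k) (q (g (k)) (s (w)))) (s (r (q (w) (w)) (q (w) (w))))) = q(2, 1) = 1
  w = 2
  w = 2
  (q (w) (w)) = q(2, 2) = 0
  w = 2
  (p (q (w) (w)) (w)) = p(0, 2) = 3
  k = 4
  w = 2
  (p (k) (w)) = p(4, 2) = 3
  (g (p (k) (w))) = g(3,) = 1
  (h (p (q (w) (w)) (w)) (g (p (k) (w)))) = h(3, 1) = 2
  (g (h (p (q (w) (w)) (w)) (g (p (k) (w))))) = g(2,) = 1
  (h (q (r (k) (q (g (k)) (s (w)))) (s (r (q (w) (w)) (q (w) (w))))) (g (h (p (q (w) (w)) (w)) (g (p (k) (w)))))) = h(1, 1) = 3


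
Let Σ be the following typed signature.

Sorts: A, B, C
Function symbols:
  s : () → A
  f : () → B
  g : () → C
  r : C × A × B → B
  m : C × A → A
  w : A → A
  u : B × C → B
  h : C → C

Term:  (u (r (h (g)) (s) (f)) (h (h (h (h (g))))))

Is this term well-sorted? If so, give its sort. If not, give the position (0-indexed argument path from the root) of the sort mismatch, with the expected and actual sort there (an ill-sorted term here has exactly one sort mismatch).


      (g) : C
    (h (g)) : C
    (s) : A
    (f) : B
  (r (h (g)) (s) (f)) : B
          (g) : C
        (h (g)) : C
      (h (h (g))) : C
    (h (h (h (g)))) : C
  (h (h (h (h (g))))) : C
(u (r (h (g)) (s) (f)) (h (h (h (h (g)))))) : B

well-sorted; sort = B


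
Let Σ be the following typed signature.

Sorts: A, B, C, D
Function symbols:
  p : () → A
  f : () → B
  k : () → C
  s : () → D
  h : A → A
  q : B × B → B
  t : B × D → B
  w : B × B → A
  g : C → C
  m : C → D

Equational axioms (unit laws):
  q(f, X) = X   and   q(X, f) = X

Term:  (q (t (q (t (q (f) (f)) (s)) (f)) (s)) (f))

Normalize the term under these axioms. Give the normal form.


normal form = (t (t (f) (s)) (s))

1. (q (t (q (t (q (f) (f)) (s)) (f)) (s)) (f))  →  (t (q (t (q (f) (f)) (s)) (f)) (s))
2. (t (q (t (q (f) (f)) (s)) (f)) (s))  →  (t (t (q (f) (f)) (s)) (s))
3. (t (t (q (f) (f)) (s)) (s))  →  (t (t (f) (s)) (s))


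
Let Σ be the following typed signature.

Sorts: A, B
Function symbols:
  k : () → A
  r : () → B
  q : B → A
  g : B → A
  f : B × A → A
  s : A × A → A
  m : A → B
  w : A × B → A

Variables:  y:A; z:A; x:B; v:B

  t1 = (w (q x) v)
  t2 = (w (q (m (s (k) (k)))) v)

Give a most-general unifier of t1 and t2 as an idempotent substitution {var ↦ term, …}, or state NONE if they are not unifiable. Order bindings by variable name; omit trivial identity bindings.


{x ↦ (m (s (k) (k)))}


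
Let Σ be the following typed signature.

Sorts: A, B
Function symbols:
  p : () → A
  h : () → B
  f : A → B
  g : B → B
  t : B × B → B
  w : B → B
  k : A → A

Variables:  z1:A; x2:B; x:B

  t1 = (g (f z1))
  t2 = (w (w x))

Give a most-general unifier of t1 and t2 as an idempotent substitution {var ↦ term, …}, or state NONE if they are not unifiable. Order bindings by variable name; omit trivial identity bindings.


head clash or occurs-check failure — not unifiable

NONE (not unifiable)


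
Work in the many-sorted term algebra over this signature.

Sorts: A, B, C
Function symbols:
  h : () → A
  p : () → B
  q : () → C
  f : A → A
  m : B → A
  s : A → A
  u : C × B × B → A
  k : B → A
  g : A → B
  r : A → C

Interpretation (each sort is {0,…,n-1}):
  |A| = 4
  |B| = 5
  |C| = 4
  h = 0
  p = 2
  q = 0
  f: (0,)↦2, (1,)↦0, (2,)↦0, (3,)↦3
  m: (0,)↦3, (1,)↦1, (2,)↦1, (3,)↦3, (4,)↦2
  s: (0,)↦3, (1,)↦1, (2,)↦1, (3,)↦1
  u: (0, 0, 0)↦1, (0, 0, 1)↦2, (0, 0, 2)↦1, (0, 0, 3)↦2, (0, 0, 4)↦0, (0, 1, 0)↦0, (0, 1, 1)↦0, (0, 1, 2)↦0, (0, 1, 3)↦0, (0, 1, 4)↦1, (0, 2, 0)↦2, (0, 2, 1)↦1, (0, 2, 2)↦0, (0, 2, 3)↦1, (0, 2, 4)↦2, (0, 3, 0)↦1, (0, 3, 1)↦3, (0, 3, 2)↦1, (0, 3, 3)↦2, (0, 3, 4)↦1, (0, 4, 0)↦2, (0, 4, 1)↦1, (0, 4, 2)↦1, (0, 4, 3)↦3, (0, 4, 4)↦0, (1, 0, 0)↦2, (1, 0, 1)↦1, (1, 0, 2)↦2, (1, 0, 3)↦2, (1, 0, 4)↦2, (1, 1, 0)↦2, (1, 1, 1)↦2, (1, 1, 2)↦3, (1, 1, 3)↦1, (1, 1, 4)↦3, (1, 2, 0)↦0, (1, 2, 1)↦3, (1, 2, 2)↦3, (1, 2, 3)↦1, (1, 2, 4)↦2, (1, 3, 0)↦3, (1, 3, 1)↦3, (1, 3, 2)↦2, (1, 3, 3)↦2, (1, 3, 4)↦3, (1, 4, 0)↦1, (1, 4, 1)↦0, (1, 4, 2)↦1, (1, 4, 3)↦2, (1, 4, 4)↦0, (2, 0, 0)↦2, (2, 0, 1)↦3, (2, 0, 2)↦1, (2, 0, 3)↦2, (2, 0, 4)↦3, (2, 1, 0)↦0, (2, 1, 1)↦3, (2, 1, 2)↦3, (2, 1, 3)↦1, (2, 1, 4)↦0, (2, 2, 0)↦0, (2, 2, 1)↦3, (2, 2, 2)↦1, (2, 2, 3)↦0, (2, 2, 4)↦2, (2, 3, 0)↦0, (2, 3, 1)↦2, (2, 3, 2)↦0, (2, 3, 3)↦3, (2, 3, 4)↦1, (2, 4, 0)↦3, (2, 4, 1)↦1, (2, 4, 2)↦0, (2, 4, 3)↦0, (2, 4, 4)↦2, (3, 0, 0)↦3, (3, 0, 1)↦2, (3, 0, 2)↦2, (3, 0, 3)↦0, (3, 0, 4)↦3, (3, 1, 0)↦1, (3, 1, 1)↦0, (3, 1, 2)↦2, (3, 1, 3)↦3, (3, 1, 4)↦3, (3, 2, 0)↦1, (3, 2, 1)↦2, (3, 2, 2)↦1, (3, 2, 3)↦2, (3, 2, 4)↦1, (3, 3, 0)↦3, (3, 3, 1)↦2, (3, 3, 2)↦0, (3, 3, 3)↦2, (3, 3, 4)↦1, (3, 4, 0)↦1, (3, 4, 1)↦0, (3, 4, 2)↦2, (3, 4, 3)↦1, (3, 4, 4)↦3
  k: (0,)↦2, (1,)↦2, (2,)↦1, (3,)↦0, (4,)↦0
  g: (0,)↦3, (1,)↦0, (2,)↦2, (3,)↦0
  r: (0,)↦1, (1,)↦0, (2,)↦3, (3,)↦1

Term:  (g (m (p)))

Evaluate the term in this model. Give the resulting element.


value = 0

  p = 2
  (m (p)) = m(2,) = 1
  (g (m (p))) = g(1,) = 0


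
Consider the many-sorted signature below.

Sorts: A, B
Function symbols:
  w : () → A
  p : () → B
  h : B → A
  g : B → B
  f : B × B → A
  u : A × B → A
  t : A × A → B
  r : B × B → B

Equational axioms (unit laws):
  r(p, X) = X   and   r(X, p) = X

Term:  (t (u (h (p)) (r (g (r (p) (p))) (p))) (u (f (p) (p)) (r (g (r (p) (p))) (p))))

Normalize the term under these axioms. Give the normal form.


normal form = (t (u (h (p)) (g (p))) (u (f (p) (p)) (g (p))))

1. (t (u (h (p)) (r (g (r (p) (p))) (p))) (u (f (p) (p)) (r (g (r (p) (p))) (p))))  →  (t (u (h (p)) (g (r (p) (p)))) (u (f (p) (p)) (r (g (r (p) (p))) (p))))
2. (t (u (h (p)) (g (r (p) (p)))) (u (f (p) (p)) (r (g (r (p) (p))) (p))))  →  (t (u (h (p)) (g (p))) (u (f (p) (p)) (r (g (r (p) (p))) (p))))
3. (t (u (h (p)) (g (p))) (u (f (p) (p)) (r (g (r (p) (p))) (p))))  →  (t (u (h (p)) (g (p))) (u (f (p) (p)) (g (r (p) (p)))))
4. (t (u (h (p)) (g (p))) (u (f (p) (p)) (g (r (p) (p)))))  →  (t (u (h (p)) (g (p))) (u (f (p) (p)) (g (p))))


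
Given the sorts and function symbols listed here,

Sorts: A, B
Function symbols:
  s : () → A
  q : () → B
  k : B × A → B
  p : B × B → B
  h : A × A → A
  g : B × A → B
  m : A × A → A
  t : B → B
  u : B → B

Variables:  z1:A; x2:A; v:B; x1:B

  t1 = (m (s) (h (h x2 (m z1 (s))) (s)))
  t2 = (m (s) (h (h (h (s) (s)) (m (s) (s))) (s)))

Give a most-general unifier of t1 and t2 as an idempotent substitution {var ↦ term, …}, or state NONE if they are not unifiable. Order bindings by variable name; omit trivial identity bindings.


{x2 ↦ (h (s) (s)), z1 ↦ (s)}


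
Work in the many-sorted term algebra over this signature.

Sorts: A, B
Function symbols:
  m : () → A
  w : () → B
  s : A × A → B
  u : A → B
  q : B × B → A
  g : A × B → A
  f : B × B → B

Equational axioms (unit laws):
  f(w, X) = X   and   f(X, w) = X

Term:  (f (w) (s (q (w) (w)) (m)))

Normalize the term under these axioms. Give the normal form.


1. (f (w) (s (q (w) (w)) (m)))  →  (s (q (w) (w)) (m))

normal form = (s (q (w) (w)) (m))


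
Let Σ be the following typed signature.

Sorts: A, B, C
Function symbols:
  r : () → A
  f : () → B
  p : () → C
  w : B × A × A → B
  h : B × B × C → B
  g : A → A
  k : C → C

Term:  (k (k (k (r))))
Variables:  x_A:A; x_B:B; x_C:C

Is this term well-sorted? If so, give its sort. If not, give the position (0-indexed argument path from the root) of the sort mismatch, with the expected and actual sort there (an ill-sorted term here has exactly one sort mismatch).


      (r) : A
    (k (r)) : ✗ arg 0 at [0, 0, 0] has sort A, expected C

ill-sorted at position [0, 0, 0]: expected C, got A


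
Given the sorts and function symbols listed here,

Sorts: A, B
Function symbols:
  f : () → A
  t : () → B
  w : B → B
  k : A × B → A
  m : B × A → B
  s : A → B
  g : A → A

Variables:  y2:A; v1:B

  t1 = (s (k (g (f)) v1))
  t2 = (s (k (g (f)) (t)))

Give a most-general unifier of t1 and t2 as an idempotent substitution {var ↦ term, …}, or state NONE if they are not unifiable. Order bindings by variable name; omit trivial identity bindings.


{v1 ↦ (t)}


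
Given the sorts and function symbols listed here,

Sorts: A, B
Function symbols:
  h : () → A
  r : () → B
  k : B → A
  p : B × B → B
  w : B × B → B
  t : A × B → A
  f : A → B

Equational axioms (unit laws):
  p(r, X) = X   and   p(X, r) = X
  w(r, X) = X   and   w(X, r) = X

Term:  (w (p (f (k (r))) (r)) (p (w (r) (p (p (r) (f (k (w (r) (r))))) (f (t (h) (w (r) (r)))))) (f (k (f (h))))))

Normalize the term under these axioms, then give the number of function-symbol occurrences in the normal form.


size = 17

1. (w (p (f (k (r))) (r)) (p (w (r) (p (p (r) (f (k (w (r) (r))))) (f (t (h) (w (r) (r)))))) (f (k (f (h))))))  →  (w (f (k (r))) (p (w (r) (p (p (r) (f (k (w (r) (r))))) (f (t (h) (w (r) (r)))))) (f (k (f (h))))))
2. (w (f (k (r))) (p (w (r) (p (p (r) (f (k (w (r) (r))))) (f (t (h) (w (r) (r)))))) (f (k (f (h))))))  →  (w (f (k (r))) (p (p (p (r) (f (k (w (r) (r))))) (f (t (h) (w (r) (r))))) (f (k (f (h))))))
3. (w (f (k (r))) (p (p (p (r) (f (k (w (r) (r))))) (f (t (h) (w (r) (r))))) (f (k (f (h))))))  →  (w (f (k (r))) (p (p (f (k (w (r) (r)))) (f (t (h) (w (r) (r))))) (f (k (f (h))))))
4. (w (f (k (r))) (p (p (f (k (w (r) (r)))) (f (t (h) (w (r) (r))))) (f (k (f (h))))))  →  (w (f (k (r))) (p (p (f (k (r))) (f (t (h) (w (r) (r))))) (f (k (f (h))))))
5. (w (f (k (r))) (p (p (f (k (r))) (f (t (h) (w (r) (r))))) (f (k (f (h))))))  →  (w (f (k (r))) (p (p (f (k (r))) (f (t (h) (r)))) (f (k (f (h))))))
normal form: (w (f (k (r))) (p (p (f (k (r))) (f (t (h) (r)))) (f (k (f (h))))))


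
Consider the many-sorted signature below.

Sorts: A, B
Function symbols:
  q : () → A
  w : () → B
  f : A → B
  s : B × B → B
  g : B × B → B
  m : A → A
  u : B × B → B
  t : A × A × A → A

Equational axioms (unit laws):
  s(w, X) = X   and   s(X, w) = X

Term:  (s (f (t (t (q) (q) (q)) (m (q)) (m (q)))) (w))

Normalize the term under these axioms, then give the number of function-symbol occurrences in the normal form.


size = 10

1. (s (f (t (t (q) (q) (q)) (m (q)) (m (q)))) (w))  →  (f (t (t (q) (q) (q)) (m (q)) (m (q))))
normal form: (f (t (t (q) (q) (q)) (m (q)) (m (q))))


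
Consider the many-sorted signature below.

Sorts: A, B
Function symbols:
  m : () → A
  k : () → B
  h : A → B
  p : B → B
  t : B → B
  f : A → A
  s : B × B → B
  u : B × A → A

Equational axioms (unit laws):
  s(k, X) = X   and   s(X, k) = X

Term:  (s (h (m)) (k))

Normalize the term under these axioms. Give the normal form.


normal form = (h (m))

1. (s (h (m)) (k))  →  (h (m))


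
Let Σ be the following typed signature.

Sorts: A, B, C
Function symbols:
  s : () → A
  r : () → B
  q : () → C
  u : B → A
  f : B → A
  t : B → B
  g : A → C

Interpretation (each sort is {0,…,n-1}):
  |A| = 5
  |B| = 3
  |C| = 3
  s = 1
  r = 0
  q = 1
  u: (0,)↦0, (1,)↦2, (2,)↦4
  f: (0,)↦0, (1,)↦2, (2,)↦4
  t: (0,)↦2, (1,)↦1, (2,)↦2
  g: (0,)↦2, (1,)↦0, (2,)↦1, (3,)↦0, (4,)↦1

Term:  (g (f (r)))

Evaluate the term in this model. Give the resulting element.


  r = 0
  (f (r)) = f(0,) = 0
  (g (f (r))) = g(0,) = 2

value = 2


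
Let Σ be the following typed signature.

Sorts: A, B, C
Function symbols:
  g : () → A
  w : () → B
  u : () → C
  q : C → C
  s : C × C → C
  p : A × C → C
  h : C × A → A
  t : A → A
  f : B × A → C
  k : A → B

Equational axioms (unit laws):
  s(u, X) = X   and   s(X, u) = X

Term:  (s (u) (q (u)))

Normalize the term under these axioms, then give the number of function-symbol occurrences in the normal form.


1. (s (u) (q (u)))  →  (q (u))
normal form: (q (u))

size = 2


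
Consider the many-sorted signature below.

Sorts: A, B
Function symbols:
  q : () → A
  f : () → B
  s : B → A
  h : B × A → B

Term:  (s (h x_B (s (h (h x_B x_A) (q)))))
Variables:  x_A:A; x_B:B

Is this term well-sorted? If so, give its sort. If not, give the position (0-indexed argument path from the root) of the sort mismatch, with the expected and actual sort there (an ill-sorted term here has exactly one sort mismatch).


well-sorted; sort = A

    x_B : B
          x_B : B
          x_A : A
        (h x_B x_A) : B
        (q) : A
      (h (h x_B x_A) (q)) : B
    (s (h (h x_B x_A) (q))) : A
  (h x_B (s (h (h x_B x_A) (q)))) : B
(s (h x_B (s (h (h x_B x_A) (q))))) : A


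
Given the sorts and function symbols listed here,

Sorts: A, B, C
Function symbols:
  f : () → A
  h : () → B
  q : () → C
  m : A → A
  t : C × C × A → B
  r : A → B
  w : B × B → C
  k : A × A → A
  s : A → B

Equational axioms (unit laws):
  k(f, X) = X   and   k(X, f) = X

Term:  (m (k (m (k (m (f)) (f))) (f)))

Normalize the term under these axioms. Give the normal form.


1. (m (k (m (k (m (f)) (f))) (f)))  →  (m (m (k (m (f)) (f))))
2. (m (m (k (m (f)) (f))))  →  (m (m (m (f))))

normal form = (m (m (m (f))))


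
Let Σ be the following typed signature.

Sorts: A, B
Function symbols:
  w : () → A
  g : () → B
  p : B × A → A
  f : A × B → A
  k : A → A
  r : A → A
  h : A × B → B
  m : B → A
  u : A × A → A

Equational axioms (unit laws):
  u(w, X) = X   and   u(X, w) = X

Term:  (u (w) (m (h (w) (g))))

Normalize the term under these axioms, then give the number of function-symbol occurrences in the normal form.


size = 4

1. (u (w) (m (h (w) (g))))  →  (m (h (w) (g)))
normal form: (m (h (w) (g)))


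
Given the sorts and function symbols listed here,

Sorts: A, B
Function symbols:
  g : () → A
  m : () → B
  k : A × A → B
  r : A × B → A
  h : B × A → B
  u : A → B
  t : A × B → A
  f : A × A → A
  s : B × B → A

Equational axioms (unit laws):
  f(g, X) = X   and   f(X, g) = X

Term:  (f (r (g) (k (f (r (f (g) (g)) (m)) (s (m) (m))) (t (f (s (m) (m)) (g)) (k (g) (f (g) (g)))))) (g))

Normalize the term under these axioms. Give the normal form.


normal form = (r (g) (k (f (r (g) (m)) (s (m) (m))) (t (s (m) (m)) (k (g) (g)))))

1. (f (r (g) (k (f (r (f (g) (g)) (m)) (s (m) (m))) (t (f (s (m) (m)) (g)) (k (g) (f (g) (g)))))) (g))  →  (r (g) (k (f (r (f (g) (g)) (m)) (s (m) (m))) (t (f (s (m) (m)) (g)) (k (g) (f (g) (g))))))
2. (r (g) (k (f (r (f (g) (g)) (m)) (s (m) (m))) (t (f (s (m) (m)) (g)) (k (g) (f (g) (g))))))  →  (r (g) (k (f (r (g) (m)) (s (m) (m))) (t (f (s (m) (m)) (g)) (k (g) (f (g) (g))))))
3. (r (g) (k (f (r (g) (m)) (s (m) (m))) (t (f (s (m) (m)) (g)) (k (g) (f (g) (g))))))  →  (r (g) (k (f (r (g) (m)) (s (m) (m))) (t (s (m) (m)) (k (g) (f (g) (g))))))
4. (r (g) (k (f (r (g) (m)) (s (m) (m))) (t (s (m) (m)) (k (g) (f (g) (g))))))  →  (r (g) (k (f (r (g) (m)) (s (m) (m))) (t (s (m) (m)) (k (g) (g)))))


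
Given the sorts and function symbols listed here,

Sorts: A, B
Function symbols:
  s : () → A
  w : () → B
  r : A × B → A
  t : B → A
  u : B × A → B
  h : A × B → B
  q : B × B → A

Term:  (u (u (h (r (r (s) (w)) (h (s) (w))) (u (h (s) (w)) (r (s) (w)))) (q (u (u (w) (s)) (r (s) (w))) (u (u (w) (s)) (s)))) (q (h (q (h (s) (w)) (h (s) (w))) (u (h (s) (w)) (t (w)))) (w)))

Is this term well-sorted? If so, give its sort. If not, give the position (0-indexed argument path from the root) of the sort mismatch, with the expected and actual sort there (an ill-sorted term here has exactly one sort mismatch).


          (s) : A
          (w) : B
        (r (s) (w)) : A
          (s) : A
          (w) : B
        (h (s) (w)) : B
      (r (r (s) (w)) (h (s) (w))) : A
          (s) : A
          (w) : B
        (h (s) (w)) : B
          (s) : A
          (w) : B
        (r (s) (w)) : A
      (u (h (s) (w)) (r (s) (w))) : B
    (h (r (r (s) (w)) (h (s) (w))) (u (h (s) (w)) (r (s) (w)))) : B
          (w) : B
          (s) : A
        (u (w) (s)) : B
          (s) : A
          (w) : B
        (r (s) (w)) : A
      (u (u (w) (s)) (r (s) (w))) : B
          (w) : B
          (s) : A
        (u (w) (s)) : B
        (s) : A
      (u (u (w) (s)) (s)) : B
    (q (u (u (w) (s)) (r (s) (w))) (u (u (w) (s)) (s))) : A
  (u (h (r (r (s) (w)) (h (s) (w))) (u (h (s) (w)) (r (s) (w)))) (q (u (u (w) (s)) (r (s) (w))) (u (u (w) (s)) (s)))) : B
          (s) : A
          (w) : B
        (h (s) (w)) : B
          (s) : A
          (w) : B
        (h (s) (w)) : B
      (q (h (s) (w)) (h (s) (w))) : A
          (s) : A
          (w) : B
        (h (s) (w)) : B
          (w) : B
        (t (w)) : A
      (u (h (s) (w)) (t (w))) : B
    (h (q (h (s) (w)) (h (s) (w))) (u (h (s) (w)) (t (w)))) : B
    (w) : B
  (q (h (q (h (s) (w)) (h (s) (w))) (u (h (s) (w)) (t (w)))) (w)) : A
(u (u (h (r (r (s) (w)) (h (s) (w))) (u (h (s) (w)) (r (s) (w)))) (q (u (u (w) (s)) (r (s) (w))) (u (u (w) (s)) (s)))) (q (h (q (h (s) (w)) (h (s) (w))) (u (h (s) (w)) (t (w)))) (w))) : B

well-sorted; sort = B


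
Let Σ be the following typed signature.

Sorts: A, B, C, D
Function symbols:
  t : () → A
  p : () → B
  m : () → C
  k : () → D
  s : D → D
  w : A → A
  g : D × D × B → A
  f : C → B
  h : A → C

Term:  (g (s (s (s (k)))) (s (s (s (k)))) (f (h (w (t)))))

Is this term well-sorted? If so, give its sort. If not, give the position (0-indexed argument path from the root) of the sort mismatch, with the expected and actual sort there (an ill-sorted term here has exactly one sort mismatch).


well-sorted; sort = A

        (k) : D
      (s (k)) : D
    (s (s (k))) : D
  (s (s (s (k)))) : D
        (k) : D
      (s (k)) : D
    (s (s (k))) : D
  (s (s (s (k)))) : D
        (t) : A
      (w (t)) : A
    (h (w (t))) : C
  (f (h (w (t)))) : B
(g (s (s (s (k)))) (s (s (s (k)))) (f (h (w (t))))) : A


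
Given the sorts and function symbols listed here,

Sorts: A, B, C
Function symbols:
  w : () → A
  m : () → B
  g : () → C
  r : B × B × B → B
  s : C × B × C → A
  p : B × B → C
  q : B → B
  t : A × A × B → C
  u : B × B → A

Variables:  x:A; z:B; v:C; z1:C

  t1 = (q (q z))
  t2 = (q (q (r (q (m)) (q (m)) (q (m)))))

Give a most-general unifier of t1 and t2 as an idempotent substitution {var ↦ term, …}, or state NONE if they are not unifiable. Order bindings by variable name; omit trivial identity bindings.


{z ↦ (r (q (m)) (q (m)) (q (m)))}


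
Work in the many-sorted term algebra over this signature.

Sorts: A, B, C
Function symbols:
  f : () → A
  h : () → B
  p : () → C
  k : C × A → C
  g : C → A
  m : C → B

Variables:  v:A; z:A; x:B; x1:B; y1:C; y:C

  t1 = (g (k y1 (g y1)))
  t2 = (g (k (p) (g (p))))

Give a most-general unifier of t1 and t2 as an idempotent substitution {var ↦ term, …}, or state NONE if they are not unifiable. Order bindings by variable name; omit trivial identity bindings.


{y1 ↦ (p)}


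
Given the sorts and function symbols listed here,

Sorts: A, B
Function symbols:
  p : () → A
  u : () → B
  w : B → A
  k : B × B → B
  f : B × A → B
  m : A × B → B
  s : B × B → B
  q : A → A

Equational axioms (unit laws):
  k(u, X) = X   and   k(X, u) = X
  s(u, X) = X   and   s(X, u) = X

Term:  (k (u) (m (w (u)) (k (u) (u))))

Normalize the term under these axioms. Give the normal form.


1. (k (u) (m (w (u)) (k (u) (u))))  →  (m (w (u)) (k (u) (u)))
2. (m (w (u)) (k (u) (u)))  →  (m (w (u)) (u))

normal form = (m (w (u)) (u))


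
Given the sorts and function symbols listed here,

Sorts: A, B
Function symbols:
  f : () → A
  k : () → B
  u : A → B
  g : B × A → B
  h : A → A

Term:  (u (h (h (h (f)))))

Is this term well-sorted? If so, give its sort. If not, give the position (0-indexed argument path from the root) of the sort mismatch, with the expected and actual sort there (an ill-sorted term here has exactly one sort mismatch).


        (f) : A
      (h (f)) : A
    (h (h (f))) : A
  (h (h (h (f)))) : A
(u (h (h (h (f))))) : B

well-sorted; sort = B


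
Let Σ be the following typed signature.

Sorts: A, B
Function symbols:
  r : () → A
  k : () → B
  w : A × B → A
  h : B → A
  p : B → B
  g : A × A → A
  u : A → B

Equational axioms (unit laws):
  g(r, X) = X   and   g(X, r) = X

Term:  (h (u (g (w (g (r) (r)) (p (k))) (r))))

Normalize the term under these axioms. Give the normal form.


normal form = (h (u (w (r) (p (k)))))

1. (h (u (g (w (g (r) (r)) (p (k))) (r))))  →  (h (u (w (g (r) (r)) (p (k)))))
2. (h (u (w (g (r) (r)) (p (k)))))  →  (h (u (w (r) (p (k)))))
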